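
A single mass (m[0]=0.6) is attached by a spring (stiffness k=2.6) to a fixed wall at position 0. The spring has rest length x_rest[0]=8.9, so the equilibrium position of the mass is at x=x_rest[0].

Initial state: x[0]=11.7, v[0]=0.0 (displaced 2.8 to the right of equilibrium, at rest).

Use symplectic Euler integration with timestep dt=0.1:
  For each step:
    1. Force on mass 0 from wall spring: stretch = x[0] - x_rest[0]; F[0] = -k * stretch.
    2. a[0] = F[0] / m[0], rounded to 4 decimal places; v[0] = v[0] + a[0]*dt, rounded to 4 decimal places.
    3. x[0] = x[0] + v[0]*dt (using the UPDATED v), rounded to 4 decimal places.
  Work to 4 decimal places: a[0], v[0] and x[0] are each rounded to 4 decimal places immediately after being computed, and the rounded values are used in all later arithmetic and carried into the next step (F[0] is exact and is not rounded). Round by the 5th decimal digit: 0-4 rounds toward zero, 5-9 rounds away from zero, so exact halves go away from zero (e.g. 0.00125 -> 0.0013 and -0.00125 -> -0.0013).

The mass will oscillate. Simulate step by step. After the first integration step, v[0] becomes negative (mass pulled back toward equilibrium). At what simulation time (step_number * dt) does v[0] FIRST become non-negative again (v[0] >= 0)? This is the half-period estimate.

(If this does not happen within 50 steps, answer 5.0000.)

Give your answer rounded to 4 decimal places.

Step 0: x=[11.7000] v=[0.0000]
Step 1: x=[11.5787] v=[-1.2133]
Step 2: x=[11.3413] v=[-2.3741]
Step 3: x=[10.9981] v=[-3.4320]
Step 4: x=[10.5640] v=[-4.3412]
Step 5: x=[10.0578] v=[-5.0623]
Step 6: x=[9.5014] v=[-5.5640]
Step 7: x=[8.9189] v=[-5.8246]
Step 8: x=[8.3356] v=[-5.8328]
Step 9: x=[7.7768] v=[-5.5882]
Step 10: x=[7.2667] v=[-5.1015]
Step 11: x=[6.8273] v=[-4.3937]
Step 12: x=[6.4778] v=[-3.4955]
Step 13: x=[6.2332] v=[-2.4459]
Step 14: x=[6.1042] v=[-1.2903]
Step 15: x=[6.0963] v=[-0.0788]
Step 16: x=[6.2099] v=[1.1361]
First v>=0 after going negative at step 16, time=1.6000

Answer: 1.6000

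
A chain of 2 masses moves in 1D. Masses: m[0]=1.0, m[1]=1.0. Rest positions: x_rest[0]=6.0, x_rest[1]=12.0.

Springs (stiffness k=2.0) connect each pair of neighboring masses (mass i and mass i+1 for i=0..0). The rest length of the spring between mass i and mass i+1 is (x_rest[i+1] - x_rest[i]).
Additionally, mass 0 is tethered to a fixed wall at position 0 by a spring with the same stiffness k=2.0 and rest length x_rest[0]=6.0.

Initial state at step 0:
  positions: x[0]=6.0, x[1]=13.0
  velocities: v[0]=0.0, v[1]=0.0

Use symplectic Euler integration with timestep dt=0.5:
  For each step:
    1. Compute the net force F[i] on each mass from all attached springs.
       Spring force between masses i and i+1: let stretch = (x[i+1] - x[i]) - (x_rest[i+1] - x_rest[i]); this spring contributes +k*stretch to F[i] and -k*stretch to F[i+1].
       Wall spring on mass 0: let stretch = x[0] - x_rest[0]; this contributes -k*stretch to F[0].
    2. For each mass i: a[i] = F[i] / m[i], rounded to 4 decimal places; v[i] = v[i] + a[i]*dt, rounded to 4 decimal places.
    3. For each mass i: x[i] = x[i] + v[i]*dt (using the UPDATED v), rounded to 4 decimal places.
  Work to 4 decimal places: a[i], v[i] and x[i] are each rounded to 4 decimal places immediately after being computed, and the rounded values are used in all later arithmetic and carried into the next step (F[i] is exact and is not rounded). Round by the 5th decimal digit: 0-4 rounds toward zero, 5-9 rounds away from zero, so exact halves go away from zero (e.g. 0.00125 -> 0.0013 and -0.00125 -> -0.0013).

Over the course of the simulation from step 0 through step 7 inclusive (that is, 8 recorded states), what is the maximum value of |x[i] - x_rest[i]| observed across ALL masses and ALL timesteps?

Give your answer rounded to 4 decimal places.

Step 0: x=[6.0000 13.0000] v=[0.0000 0.0000]
Step 1: x=[6.5000 12.5000] v=[1.0000 -1.0000]
Step 2: x=[6.7500 12.0000] v=[0.5000 -1.0000]
Step 3: x=[6.2500 11.8750] v=[-1.0000 -0.2500]
Step 4: x=[5.4375 11.9375] v=[-1.6250 0.1250]
Step 5: x=[5.1563 11.7500] v=[-0.5625 -0.3750]
Step 6: x=[5.5938 11.2657] v=[0.8749 -0.9687]
Step 7: x=[6.0703 10.9454] v=[0.9530 -0.6406]
Max displacement = 1.0546

Answer: 1.0546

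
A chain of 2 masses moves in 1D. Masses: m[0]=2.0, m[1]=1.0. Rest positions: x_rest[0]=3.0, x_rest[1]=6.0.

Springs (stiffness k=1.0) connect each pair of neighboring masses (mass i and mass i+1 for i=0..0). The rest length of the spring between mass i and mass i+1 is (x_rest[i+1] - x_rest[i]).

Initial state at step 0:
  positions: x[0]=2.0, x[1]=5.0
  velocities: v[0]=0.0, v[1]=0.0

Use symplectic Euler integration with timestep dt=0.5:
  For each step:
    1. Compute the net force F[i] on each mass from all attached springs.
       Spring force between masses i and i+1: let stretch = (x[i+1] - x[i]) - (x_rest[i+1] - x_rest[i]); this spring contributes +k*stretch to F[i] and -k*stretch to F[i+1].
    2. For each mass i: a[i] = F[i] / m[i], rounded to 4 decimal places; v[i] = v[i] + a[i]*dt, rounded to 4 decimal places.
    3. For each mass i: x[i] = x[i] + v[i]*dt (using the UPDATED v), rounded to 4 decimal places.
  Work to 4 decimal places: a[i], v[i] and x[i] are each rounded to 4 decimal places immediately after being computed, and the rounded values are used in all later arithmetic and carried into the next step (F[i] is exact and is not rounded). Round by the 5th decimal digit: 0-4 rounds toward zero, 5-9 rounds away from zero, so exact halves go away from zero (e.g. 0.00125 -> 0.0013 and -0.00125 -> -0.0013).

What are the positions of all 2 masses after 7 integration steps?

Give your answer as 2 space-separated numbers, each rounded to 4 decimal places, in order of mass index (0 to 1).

Step 0: x=[2.0000 5.0000] v=[0.0000 0.0000]
Step 1: x=[2.0000 5.0000] v=[0.0000 0.0000]
Step 2: x=[2.0000 5.0000] v=[0.0000 0.0000]
Step 3: x=[2.0000 5.0000] v=[0.0000 0.0000]
Step 4: x=[2.0000 5.0000] v=[0.0000 0.0000]
Step 5: x=[2.0000 5.0000] v=[0.0000 0.0000]
Step 6: x=[2.0000 5.0000] v=[0.0000 0.0000]
Step 7: x=[2.0000 5.0000] v=[0.0000 0.0000]

Answer: 2.0000 5.0000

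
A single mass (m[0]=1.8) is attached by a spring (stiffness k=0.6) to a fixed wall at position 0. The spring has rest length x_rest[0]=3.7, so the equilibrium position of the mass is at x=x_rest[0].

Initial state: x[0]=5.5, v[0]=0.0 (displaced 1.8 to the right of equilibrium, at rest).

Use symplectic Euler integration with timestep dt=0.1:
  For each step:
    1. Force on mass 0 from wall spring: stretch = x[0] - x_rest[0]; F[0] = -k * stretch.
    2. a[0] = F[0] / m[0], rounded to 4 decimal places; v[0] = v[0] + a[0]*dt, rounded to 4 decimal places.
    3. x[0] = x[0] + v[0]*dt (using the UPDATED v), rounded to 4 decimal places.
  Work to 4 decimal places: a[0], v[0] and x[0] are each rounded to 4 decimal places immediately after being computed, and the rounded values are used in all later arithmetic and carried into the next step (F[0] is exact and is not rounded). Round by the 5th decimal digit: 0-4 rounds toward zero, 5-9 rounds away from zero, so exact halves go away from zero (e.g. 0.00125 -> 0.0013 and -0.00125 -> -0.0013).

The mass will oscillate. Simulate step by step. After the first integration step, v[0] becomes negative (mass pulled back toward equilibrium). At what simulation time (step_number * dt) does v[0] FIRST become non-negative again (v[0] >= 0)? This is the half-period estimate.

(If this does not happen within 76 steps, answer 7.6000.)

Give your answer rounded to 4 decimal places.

Answer: 5.5000

Derivation:
Step 0: x=[5.5000] v=[0.0000]
Step 1: x=[5.4940] v=[-0.0600]
Step 2: x=[5.4820] v=[-0.1198]
Step 3: x=[5.4641] v=[-0.1792]
Step 4: x=[5.4403] v=[-0.2380]
Step 5: x=[5.4107] v=[-0.2960]
Step 6: x=[5.3754] v=[-0.3530]
Step 7: x=[5.3345] v=[-0.4089]
Step 8: x=[5.2882] v=[-0.4634]
Step 9: x=[5.2366] v=[-0.5163]
Step 10: x=[5.1799] v=[-0.5675]
Step 11: x=[5.1182] v=[-0.6168]
Step 12: x=[5.0518] v=[-0.6641]
Step 13: x=[4.9809] v=[-0.7092]
Step 14: x=[4.9057] v=[-0.7519]
Step 15: x=[4.8265] v=[-0.7921]
Step 16: x=[4.7435] v=[-0.8297]
Step 17: x=[4.6571] v=[-0.8645]
Step 18: x=[4.5675] v=[-0.8964]
Step 19: x=[4.4750] v=[-0.9253]
Step 20: x=[4.3799] v=[-0.9511]
Step 21: x=[4.2825] v=[-0.9738]
Step 22: x=[4.1832] v=[-0.9932]
Step 23: x=[4.0823] v=[-1.0093]
Step 24: x=[3.9801] v=[-1.0220]
Step 25: x=[3.8770] v=[-1.0313]
Step 26: x=[3.7733] v=[-1.0372]
Step 27: x=[3.6693] v=[-1.0396]
Step 28: x=[3.5654] v=[-1.0386]
Step 29: x=[3.4620] v=[-1.0341]
Step 30: x=[3.3594] v=[-1.0262]
Step 31: x=[3.2579] v=[-1.0149]
Step 32: x=[3.1579] v=[-1.0002]
Step 33: x=[3.0597] v=[-0.9821]
Step 34: x=[2.9636] v=[-0.9608]
Step 35: x=[2.8700] v=[-0.9363]
Step 36: x=[2.7791] v=[-0.9086]
Step 37: x=[2.6913] v=[-0.8779]
Step 38: x=[2.6069] v=[-0.8443]
Step 39: x=[2.5261] v=[-0.8079]
Step 40: x=[2.4492] v=[-0.7688]
Step 41: x=[2.3765] v=[-0.7271]
Step 42: x=[2.3082] v=[-0.6830]
Step 43: x=[2.2445] v=[-0.6366]
Step 44: x=[2.1857] v=[-0.5881]
Step 45: x=[2.1319] v=[-0.5376]
Step 46: x=[2.0834] v=[-0.4853]
Step 47: x=[2.0403] v=[-0.4314]
Step 48: x=[2.0027] v=[-0.3761]
Step 49: x=[1.9708] v=[-0.3195]
Step 50: x=[1.9446] v=[-0.2619]
Step 51: x=[1.9243] v=[-0.2034]
Step 52: x=[1.9099] v=[-0.1442]
Step 53: x=[1.9015] v=[-0.0845]
Step 54: x=[1.8990] v=[-0.0246]
Step 55: x=[1.9025] v=[0.0354]
First v>=0 after going negative at step 55, time=5.5000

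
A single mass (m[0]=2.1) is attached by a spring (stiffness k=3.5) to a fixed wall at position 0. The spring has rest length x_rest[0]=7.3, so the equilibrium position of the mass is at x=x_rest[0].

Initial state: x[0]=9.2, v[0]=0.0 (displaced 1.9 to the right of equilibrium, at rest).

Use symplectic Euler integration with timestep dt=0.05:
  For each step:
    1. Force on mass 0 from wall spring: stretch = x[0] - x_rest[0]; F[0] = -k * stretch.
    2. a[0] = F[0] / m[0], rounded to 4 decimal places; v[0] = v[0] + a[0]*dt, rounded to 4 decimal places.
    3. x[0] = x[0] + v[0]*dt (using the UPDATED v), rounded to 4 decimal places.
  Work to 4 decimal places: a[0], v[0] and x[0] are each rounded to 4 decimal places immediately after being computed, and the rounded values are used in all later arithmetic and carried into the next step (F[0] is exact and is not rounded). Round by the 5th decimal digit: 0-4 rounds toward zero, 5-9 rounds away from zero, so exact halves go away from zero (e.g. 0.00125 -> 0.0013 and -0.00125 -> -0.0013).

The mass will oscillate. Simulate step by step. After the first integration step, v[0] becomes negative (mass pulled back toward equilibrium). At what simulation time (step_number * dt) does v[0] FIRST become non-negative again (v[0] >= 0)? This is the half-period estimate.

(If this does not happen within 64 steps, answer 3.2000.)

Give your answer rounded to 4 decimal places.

Step 0: x=[9.2000] v=[0.0000]
Step 1: x=[9.1921] v=[-0.1583]
Step 2: x=[9.1763] v=[-0.3160]
Step 3: x=[9.1527] v=[-0.4724]
Step 4: x=[9.1214] v=[-0.6268]
Step 5: x=[9.0825] v=[-0.7786]
Step 6: x=[9.0361] v=[-0.9271]
Step 7: x=[8.9825] v=[-1.0718]
Step 8: x=[8.9219] v=[-1.2120]
Step 9: x=[8.8545] v=[-1.3472]
Step 10: x=[8.7807] v=[-1.4767]
Step 11: x=[8.7007] v=[-1.6001]
Step 12: x=[8.6149] v=[-1.7168]
Step 13: x=[8.5236] v=[-1.8264]
Step 14: x=[8.4272] v=[-1.9284]
Step 15: x=[8.3261] v=[-2.0223]
Step 16: x=[8.2207] v=[-2.1078]
Step 17: x=[8.1115] v=[-2.1845]
Step 18: x=[7.9989] v=[-2.2521]
Step 19: x=[7.8834] v=[-2.3103]
Step 20: x=[7.7655] v=[-2.3589]
Step 21: x=[7.6456] v=[-2.3977]
Step 22: x=[7.5243] v=[-2.4265]
Step 23: x=[7.4020] v=[-2.4452]
Step 24: x=[7.2793] v=[-2.4537]
Step 25: x=[7.1567] v=[-2.4520]
Step 26: x=[7.0347] v=[-2.4401]
Step 27: x=[6.9138] v=[-2.4180]
Step 28: x=[6.7945] v=[-2.3858]
Step 29: x=[6.6773] v=[-2.3437]
Step 30: x=[6.5627] v=[-2.2918]
Step 31: x=[6.4512] v=[-2.2304]
Step 32: x=[6.3432] v=[-2.1597]
Step 33: x=[6.2392] v=[-2.0800]
Step 34: x=[6.1396] v=[-1.9916]
Step 35: x=[6.0449] v=[-1.8949]
Step 36: x=[5.9554] v=[-1.7903]
Step 37: x=[5.8715] v=[-1.6783]
Step 38: x=[5.7935] v=[-1.5593]
Step 39: x=[5.7218] v=[-1.4338]
Step 40: x=[5.6567] v=[-1.3023]
Step 41: x=[5.5984] v=[-1.1654]
Step 42: x=[5.5472] v=[-1.0236]
Step 43: x=[5.5033] v=[-0.8775]
Step 44: x=[5.4669] v=[-0.7278]
Step 45: x=[5.4382] v=[-0.5750]
Step 46: x=[5.4172] v=[-0.4199]
Step 47: x=[5.4041] v=[-0.2630]
Step 48: x=[5.3989] v=[-0.1050]
Step 49: x=[5.4016] v=[0.0534]
First v>=0 after going negative at step 49, time=2.4500

Answer: 2.4500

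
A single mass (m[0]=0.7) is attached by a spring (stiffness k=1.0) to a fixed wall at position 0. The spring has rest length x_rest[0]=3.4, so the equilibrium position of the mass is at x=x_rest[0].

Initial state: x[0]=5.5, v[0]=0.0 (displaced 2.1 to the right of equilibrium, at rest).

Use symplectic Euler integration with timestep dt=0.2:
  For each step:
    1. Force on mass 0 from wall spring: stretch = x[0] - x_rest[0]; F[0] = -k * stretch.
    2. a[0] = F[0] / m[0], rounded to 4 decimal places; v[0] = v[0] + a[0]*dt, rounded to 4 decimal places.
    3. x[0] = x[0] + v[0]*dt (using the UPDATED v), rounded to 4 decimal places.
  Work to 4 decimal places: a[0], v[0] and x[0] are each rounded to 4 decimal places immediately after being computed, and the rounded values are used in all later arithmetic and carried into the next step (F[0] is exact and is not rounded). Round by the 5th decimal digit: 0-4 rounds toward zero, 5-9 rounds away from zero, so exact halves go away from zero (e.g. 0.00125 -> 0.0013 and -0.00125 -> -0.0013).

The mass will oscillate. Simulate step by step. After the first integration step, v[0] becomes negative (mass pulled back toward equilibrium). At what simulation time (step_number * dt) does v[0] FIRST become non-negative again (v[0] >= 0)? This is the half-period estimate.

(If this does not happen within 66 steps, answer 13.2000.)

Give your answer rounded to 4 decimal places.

Answer: 2.8000

Derivation:
Step 0: x=[5.5000] v=[0.0000]
Step 1: x=[5.3800] v=[-0.6000]
Step 2: x=[5.1469] v=[-1.1657]
Step 3: x=[4.8139] v=[-1.6648]
Step 4: x=[4.4001] v=[-2.0688]
Step 5: x=[3.9292] v=[-2.3545]
Step 6: x=[3.4281] v=[-2.5057]
Step 7: x=[2.9254] v=[-2.5137]
Step 8: x=[2.4498] v=[-2.3781]
Step 9: x=[2.0285] v=[-2.1066]
Step 10: x=[1.6856] v=[-1.7147]
Step 11: x=[1.4406] v=[-1.2249]
Step 12: x=[1.3076] v=[-0.6651]
Step 13: x=[1.2941] v=[-0.0673]
Step 14: x=[1.4010] v=[0.5344]
First v>=0 after going negative at step 14, time=2.8000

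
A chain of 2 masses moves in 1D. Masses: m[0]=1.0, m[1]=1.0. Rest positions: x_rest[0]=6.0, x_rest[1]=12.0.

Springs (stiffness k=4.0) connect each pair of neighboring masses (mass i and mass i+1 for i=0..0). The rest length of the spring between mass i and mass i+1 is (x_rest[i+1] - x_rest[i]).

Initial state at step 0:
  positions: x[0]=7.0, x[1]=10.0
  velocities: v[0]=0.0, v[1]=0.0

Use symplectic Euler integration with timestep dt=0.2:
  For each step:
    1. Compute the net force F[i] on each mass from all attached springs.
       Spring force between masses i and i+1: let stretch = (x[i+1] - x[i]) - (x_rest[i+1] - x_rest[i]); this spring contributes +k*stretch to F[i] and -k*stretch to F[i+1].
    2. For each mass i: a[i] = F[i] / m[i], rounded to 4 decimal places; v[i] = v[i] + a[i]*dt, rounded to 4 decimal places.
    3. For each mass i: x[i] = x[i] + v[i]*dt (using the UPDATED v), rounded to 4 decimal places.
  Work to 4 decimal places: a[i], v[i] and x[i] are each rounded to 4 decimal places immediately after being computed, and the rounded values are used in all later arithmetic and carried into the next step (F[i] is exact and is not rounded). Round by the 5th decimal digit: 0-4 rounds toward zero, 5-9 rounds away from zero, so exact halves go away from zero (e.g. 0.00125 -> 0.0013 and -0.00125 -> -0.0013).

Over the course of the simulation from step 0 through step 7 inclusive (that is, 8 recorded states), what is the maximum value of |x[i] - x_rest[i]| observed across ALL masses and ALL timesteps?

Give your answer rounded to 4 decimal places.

Answer: 2.0638

Derivation:
Step 0: x=[7.0000 10.0000] v=[0.0000 0.0000]
Step 1: x=[6.5200 10.4800] v=[-2.4000 2.4000]
Step 2: x=[5.7136 11.2864] v=[-4.0320 4.0320]
Step 3: x=[4.8388 12.1612] v=[-4.3738 4.3738]
Step 4: x=[4.1756 12.8244] v=[-3.3159 3.3159]
Step 5: x=[3.9362 13.0638] v=[-1.1969 1.1969]
Step 6: x=[4.1972 12.8028] v=[1.3052 -1.3052]
Step 7: x=[4.8751 12.1249] v=[3.3897 -3.3897]
Max displacement = 2.0638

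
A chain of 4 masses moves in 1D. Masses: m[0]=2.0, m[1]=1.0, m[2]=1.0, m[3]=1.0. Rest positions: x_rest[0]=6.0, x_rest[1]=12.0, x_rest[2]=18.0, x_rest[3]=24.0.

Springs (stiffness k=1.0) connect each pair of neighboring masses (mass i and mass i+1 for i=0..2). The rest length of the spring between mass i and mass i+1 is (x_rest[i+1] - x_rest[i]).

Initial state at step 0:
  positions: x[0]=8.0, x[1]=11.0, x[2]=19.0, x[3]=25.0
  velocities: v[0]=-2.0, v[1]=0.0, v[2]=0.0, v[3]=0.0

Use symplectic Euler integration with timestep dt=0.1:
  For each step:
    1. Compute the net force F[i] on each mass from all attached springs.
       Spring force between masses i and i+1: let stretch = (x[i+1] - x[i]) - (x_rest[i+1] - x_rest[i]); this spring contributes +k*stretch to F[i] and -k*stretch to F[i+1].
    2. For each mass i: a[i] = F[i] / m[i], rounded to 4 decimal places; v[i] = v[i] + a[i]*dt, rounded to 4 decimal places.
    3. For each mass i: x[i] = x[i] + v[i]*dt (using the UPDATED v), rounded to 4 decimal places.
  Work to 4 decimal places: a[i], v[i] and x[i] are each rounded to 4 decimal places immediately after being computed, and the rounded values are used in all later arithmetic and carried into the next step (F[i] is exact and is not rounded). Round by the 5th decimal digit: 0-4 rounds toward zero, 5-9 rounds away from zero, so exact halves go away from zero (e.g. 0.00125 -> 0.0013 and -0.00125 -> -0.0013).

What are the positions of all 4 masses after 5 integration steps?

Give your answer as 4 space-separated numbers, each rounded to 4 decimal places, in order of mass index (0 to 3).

Step 0: x=[8.0000 11.0000 19.0000 25.0000] v=[-2.0000 0.0000 0.0000 0.0000]
Step 1: x=[7.7850 11.0500 18.9800 25.0000] v=[-2.1500 0.5000 -0.2000 0.0000]
Step 2: x=[7.5563 11.1467 18.9409 24.9998] v=[-2.2868 0.9665 -0.3910 -0.0020]
Step 3: x=[7.3156 11.2854 18.8845 24.9990] v=[-2.4073 1.3869 -0.5645 -0.0079]
Step 4: x=[7.0647 11.4604 18.8132 24.9971] v=[-2.5088 1.7498 -0.7130 -0.0194]
Step 5: x=[6.8058 11.6650 18.7302 24.9933] v=[-2.5890 2.0455 -0.8299 -0.0378]

Answer: 6.8058 11.6650 18.7302 24.9933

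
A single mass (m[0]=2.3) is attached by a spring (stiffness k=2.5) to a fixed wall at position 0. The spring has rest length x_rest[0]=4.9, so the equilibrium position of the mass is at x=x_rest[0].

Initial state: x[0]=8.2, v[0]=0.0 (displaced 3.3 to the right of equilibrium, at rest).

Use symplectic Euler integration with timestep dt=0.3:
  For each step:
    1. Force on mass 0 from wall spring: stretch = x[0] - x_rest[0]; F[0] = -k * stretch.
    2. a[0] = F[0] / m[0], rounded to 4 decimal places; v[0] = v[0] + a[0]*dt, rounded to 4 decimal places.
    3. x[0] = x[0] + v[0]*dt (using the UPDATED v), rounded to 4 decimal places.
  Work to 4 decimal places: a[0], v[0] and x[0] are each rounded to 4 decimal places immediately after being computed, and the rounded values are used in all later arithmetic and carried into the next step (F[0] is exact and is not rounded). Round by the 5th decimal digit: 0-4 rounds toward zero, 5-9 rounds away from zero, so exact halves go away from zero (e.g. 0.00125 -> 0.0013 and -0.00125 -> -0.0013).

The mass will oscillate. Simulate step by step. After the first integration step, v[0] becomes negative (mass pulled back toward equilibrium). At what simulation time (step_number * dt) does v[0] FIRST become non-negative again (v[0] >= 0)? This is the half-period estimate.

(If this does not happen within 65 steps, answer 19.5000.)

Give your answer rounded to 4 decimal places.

Answer: 3.3000

Derivation:
Step 0: x=[8.2000] v=[0.0000]
Step 1: x=[7.8772] v=[-1.0761]
Step 2: x=[7.2631] v=[-2.0469]
Step 3: x=[6.4179] v=[-2.8175]
Step 4: x=[5.4242] v=[-3.3125]
Step 5: x=[4.3792] v=[-3.4834]
Step 6: x=[3.3851] v=[-3.3136]
Step 7: x=[2.5392] v=[-2.8196]
Step 8: x=[1.9243] v=[-2.0498]
Step 9: x=[1.6005] v=[-1.0795]
Step 10: x=[1.5994] v=[-0.0036]
Step 11: x=[1.9212] v=[1.0727]
First v>=0 after going negative at step 11, time=3.3000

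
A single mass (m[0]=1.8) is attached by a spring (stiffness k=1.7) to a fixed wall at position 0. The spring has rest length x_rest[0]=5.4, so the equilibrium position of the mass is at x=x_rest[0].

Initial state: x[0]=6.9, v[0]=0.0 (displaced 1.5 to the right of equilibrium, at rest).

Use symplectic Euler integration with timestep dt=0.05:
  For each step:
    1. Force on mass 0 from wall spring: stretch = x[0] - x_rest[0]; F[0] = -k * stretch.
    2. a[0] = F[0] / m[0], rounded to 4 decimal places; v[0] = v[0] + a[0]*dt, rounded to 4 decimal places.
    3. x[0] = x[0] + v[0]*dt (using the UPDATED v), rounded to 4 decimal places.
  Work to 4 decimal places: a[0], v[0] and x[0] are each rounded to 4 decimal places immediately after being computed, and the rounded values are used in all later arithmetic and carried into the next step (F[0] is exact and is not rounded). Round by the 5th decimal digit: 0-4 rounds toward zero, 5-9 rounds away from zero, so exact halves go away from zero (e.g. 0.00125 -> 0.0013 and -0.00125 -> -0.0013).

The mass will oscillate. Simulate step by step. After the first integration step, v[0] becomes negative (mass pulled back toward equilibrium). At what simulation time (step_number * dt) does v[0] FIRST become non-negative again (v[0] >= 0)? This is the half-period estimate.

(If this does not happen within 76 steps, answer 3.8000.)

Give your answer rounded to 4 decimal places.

Answer: 3.2500

Derivation:
Step 0: x=[6.9000] v=[0.0000]
Step 1: x=[6.8965] v=[-0.0708]
Step 2: x=[6.8894] v=[-0.1415]
Step 3: x=[6.8788] v=[-0.2118]
Step 4: x=[6.8647] v=[-0.2816]
Step 5: x=[6.8472] v=[-0.3508]
Step 6: x=[6.8262] v=[-0.4191]
Step 7: x=[6.8019] v=[-0.4865]
Step 8: x=[6.7743] v=[-0.5527]
Step 9: x=[6.7434] v=[-0.6176]
Step 10: x=[6.7094] v=[-0.6810]
Step 11: x=[6.6723] v=[-0.7428]
Step 12: x=[6.6322] v=[-0.8029]
Step 13: x=[6.5891] v=[-0.8611]
Step 14: x=[6.5432] v=[-0.9173]
Step 15: x=[6.4946] v=[-0.9713]
Step 16: x=[6.4435] v=[-1.0230]
Step 17: x=[6.3899] v=[-1.0723]
Step 18: x=[6.3340] v=[-1.1190]
Step 19: x=[6.2758] v=[-1.1631]
Step 20: x=[6.2156] v=[-1.2045]
Step 21: x=[6.1535] v=[-1.2430]
Step 22: x=[6.0896] v=[-1.2786]
Step 23: x=[6.0240] v=[-1.3112]
Step 24: x=[5.9570] v=[-1.3407]
Step 25: x=[5.8887] v=[-1.3670]
Step 26: x=[5.8192] v=[-1.3901]
Step 27: x=[5.7487] v=[-1.4099]
Step 28: x=[5.6774] v=[-1.4264]
Step 29: x=[5.6054] v=[-1.4395]
Step 30: x=[5.5329] v=[-1.4492]
Step 31: x=[5.4601] v=[-1.4555]
Step 32: x=[5.3872] v=[-1.4583]
Step 33: x=[5.3143] v=[-1.4577]
Step 34: x=[5.2416] v=[-1.4537]
Step 35: x=[5.1693] v=[-1.4462]
Step 36: x=[5.0975] v=[-1.4353]
Step 37: x=[5.0265] v=[-1.4210]
Step 38: x=[4.9563] v=[-1.4034]
Step 39: x=[4.8872] v=[-1.3824]
Step 40: x=[4.8193] v=[-1.3582]
Step 41: x=[4.7528] v=[-1.3308]
Step 42: x=[4.6878] v=[-1.3002]
Step 43: x=[4.6245] v=[-1.2666]
Step 44: x=[4.5630] v=[-1.2300]
Step 45: x=[4.5035] v=[-1.1905]
Step 46: x=[4.4461] v=[-1.1482]
Step 47: x=[4.3909] v=[-1.1032]
Step 48: x=[4.3381] v=[-1.0556]
Step 49: x=[4.2878] v=[-1.0055]
Step 50: x=[4.2402] v=[-0.9530]
Step 51: x=[4.1953] v=[-0.8982]
Step 52: x=[4.1532] v=[-0.8413]
Step 53: x=[4.1141] v=[-0.7824]
Step 54: x=[4.0780] v=[-0.7217]
Step 55: x=[4.0450] v=[-0.6593]
Step 56: x=[4.0152] v=[-0.5953]
Step 57: x=[3.9887] v=[-0.5299]
Step 58: x=[3.9655] v=[-0.4633]
Step 59: x=[3.9457] v=[-0.3956]
Step 60: x=[3.9294] v=[-0.3269]
Step 61: x=[3.9165] v=[-0.2575]
Step 62: x=[3.9071] v=[-0.1874]
Step 63: x=[3.9013] v=[-0.1169]
Step 64: x=[3.8990] v=[-0.0461]
Step 65: x=[3.9002] v=[0.0248]
First v>=0 after going negative at step 65, time=3.2500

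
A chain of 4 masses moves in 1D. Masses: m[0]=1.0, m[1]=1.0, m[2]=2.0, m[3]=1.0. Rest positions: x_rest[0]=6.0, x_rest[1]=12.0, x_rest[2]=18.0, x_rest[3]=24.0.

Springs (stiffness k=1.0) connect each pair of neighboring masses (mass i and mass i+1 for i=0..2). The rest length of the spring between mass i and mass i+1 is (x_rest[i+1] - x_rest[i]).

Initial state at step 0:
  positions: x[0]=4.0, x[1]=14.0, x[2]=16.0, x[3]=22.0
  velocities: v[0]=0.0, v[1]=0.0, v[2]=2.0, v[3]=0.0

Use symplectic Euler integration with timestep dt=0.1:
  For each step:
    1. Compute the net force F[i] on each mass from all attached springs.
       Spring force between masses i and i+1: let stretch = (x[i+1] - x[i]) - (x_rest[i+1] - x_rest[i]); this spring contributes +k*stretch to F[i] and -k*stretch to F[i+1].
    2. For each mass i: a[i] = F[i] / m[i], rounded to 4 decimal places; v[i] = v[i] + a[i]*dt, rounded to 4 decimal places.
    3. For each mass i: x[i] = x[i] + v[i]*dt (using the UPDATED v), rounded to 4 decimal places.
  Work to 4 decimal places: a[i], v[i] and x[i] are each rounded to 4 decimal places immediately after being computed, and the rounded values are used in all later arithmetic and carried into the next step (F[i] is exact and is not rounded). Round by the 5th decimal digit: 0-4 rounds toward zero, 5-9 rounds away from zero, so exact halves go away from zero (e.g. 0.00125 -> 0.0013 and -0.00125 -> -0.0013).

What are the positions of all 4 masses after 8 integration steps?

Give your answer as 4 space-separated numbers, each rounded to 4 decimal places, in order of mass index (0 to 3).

Answer: 5.2081 11.7077 18.0439 22.1967

Derivation:
Step 0: x=[4.0000 14.0000 16.0000 22.0000] v=[0.0000 0.0000 2.0000 0.0000]
Step 1: x=[4.0400 13.9200 16.2200 22.0000] v=[0.4000 -0.8000 2.2000 0.0000]
Step 2: x=[4.1188 13.7642 16.4574 22.0022] v=[0.7880 -1.5580 2.3740 0.0220]
Step 3: x=[4.2341 13.5389 16.7091 22.0090] v=[1.1525 -2.2532 2.5166 0.0675]
Step 4: x=[4.3824 13.2522 16.9714 22.0228] v=[1.4830 -2.8667 2.6231 0.1375]
Step 5: x=[4.5594 12.9140 17.2404 22.0460] v=[1.7700 -3.3818 2.6897 0.2324]
Step 6: x=[4.7600 12.5355 17.5118 22.0812] v=[2.0055 -3.7846 2.7137 0.3518]
Step 7: x=[4.9783 12.1291 17.7811 22.1307] v=[2.1831 -4.0645 2.6934 0.4949]
Step 8: x=[5.2081 11.7077 18.0439 22.1967] v=[2.2982 -4.2144 2.6283 0.6599]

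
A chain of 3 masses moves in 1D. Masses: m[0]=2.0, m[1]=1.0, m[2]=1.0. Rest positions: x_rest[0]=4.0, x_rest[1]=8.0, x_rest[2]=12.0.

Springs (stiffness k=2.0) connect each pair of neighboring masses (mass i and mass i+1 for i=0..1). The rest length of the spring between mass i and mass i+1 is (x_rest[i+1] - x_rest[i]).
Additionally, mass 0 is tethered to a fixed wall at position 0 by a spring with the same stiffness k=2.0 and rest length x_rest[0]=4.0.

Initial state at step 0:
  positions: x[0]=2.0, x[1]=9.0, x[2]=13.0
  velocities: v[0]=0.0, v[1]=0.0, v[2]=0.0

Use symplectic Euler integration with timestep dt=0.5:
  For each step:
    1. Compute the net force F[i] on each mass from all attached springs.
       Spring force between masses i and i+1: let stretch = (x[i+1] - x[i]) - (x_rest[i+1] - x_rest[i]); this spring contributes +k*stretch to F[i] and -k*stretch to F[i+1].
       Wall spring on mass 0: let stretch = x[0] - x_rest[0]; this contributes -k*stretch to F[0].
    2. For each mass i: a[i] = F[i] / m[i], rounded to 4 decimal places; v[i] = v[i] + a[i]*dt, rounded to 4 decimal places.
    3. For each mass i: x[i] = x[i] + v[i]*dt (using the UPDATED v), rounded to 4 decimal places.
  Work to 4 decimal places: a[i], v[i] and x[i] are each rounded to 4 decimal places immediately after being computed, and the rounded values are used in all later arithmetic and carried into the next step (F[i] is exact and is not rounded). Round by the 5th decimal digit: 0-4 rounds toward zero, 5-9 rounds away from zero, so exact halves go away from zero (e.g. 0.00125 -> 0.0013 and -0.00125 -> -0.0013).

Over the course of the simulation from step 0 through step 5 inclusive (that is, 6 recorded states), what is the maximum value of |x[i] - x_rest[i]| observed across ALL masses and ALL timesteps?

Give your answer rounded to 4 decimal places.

Answer: 2.4062

Derivation:
Step 0: x=[2.0000 9.0000 13.0000] v=[0.0000 0.0000 0.0000]
Step 1: x=[3.2500 7.5000 13.0000] v=[2.5000 -3.0000 0.0000]
Step 2: x=[4.7500 6.6250 12.2500] v=[3.0000 -1.7500 -1.5000]
Step 3: x=[5.5313 7.6250 10.6875] v=[1.5625 2.0000 -3.1250]
Step 4: x=[5.4532 9.1094 9.5938] v=[-0.1563 2.9688 -2.1875]
Step 5: x=[4.9258 9.0079 10.2579] v=[-1.0548 -0.2030 1.3281]
Max displacement = 2.4062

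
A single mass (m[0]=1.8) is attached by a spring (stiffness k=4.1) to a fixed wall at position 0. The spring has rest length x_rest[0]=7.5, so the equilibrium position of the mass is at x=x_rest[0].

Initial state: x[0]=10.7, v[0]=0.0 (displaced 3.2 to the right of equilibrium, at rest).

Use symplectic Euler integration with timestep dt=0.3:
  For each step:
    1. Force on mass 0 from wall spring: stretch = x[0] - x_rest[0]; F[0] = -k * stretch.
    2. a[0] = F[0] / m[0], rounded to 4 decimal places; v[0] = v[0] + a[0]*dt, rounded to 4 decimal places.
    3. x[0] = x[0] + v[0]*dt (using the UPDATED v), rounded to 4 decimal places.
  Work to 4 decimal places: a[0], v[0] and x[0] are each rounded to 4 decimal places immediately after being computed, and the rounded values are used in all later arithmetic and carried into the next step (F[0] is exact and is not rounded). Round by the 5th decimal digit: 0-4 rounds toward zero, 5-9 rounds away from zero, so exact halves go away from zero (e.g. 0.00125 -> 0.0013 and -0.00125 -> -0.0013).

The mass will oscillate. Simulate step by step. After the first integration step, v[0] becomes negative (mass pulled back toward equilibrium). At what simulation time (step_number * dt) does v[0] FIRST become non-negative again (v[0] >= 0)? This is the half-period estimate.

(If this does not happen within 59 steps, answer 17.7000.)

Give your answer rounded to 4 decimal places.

Answer: 2.1000

Derivation:
Step 0: x=[10.7000] v=[0.0000]
Step 1: x=[10.0440] v=[-2.1867]
Step 2: x=[8.8665] v=[-3.9251]
Step 3: x=[7.4088] v=[-4.8589]
Step 4: x=[5.9698] v=[-4.7966]
Step 5: x=[4.8445] v=[-3.7510]
Step 6: x=[4.2636] v=[-1.9364]
Step 7: x=[4.3461] v=[0.2751]
First v>=0 after going negative at step 7, time=2.1000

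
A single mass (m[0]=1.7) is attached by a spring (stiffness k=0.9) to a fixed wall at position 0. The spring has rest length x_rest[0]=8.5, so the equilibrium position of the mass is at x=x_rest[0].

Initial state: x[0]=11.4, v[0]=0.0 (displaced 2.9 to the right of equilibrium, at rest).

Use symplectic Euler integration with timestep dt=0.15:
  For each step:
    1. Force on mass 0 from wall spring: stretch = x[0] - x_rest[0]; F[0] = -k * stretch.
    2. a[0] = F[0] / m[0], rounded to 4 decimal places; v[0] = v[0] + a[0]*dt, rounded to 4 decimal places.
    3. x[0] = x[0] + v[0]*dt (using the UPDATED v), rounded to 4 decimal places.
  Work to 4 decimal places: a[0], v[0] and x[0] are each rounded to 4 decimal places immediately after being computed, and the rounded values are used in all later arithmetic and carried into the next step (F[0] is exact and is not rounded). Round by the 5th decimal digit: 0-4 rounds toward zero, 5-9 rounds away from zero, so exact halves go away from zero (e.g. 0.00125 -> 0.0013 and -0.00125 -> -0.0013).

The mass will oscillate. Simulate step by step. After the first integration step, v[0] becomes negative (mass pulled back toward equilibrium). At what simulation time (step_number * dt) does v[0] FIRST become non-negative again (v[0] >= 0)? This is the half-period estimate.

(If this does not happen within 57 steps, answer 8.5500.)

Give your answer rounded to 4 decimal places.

Answer: 4.3500

Derivation:
Step 0: x=[11.4000] v=[0.0000]
Step 1: x=[11.3655] v=[-0.2303]
Step 2: x=[11.2968] v=[-0.4579]
Step 3: x=[11.1948] v=[-0.6800]
Step 4: x=[11.0607] v=[-0.8940]
Step 5: x=[10.8961] v=[-1.0974]
Step 6: x=[10.7029] v=[-1.2877]
Step 7: x=[10.4835] v=[-1.4626]
Step 8: x=[10.2405] v=[-1.6201]
Step 9: x=[9.9768] v=[-1.7583]
Step 10: x=[9.6955] v=[-1.8756]
Step 11: x=[9.3999] v=[-1.9705]
Step 12: x=[9.0936] v=[-2.0420]
Step 13: x=[8.7802] v=[-2.0891]
Step 14: x=[8.4635] v=[-2.1113]
Step 15: x=[8.1472] v=[-2.1084]
Step 16: x=[7.8351] v=[-2.0804]
Step 17: x=[7.5310] v=[-2.0276]
Step 18: x=[7.2384] v=[-1.9507]
Step 19: x=[6.9608] v=[-1.8505]
Step 20: x=[6.7016] v=[-1.7283]
Step 21: x=[6.4638] v=[-1.5855]
Step 22: x=[6.2502] v=[-1.4238]
Step 23: x=[6.0634] v=[-1.2451]
Step 24: x=[5.9057] v=[-1.0516]
Step 25: x=[5.7789] v=[-0.8456]
Step 26: x=[5.6845] v=[-0.6295]
Step 27: x=[5.6236] v=[-0.4059]
Step 28: x=[5.5970] v=[-0.1775]
Step 29: x=[5.6050] v=[0.0530]
First v>=0 after going negative at step 29, time=4.3500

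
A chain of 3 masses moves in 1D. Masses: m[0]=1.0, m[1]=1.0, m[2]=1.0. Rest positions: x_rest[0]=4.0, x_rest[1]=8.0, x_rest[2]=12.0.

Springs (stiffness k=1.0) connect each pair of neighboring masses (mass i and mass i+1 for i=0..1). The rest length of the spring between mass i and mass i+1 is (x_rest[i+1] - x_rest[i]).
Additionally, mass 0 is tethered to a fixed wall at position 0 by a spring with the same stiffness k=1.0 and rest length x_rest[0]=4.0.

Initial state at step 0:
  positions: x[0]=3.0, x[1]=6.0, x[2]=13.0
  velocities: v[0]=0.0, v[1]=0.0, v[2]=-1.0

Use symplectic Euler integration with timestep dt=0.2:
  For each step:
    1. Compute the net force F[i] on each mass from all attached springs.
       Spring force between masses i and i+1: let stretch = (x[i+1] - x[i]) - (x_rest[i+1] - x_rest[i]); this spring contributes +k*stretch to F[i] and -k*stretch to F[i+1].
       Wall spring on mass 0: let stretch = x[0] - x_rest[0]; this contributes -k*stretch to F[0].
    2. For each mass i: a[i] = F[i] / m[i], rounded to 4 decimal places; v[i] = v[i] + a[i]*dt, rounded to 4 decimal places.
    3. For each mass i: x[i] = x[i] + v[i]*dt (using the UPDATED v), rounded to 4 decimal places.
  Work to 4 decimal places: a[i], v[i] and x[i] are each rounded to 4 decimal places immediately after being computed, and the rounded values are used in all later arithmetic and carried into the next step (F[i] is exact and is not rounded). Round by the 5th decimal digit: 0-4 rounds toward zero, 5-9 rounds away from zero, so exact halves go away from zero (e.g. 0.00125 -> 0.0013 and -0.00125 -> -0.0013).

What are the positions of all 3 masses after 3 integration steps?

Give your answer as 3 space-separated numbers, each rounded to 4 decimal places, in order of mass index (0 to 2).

Step 0: x=[3.0000 6.0000 13.0000] v=[0.0000 0.0000 -1.0000]
Step 1: x=[3.0000 6.1600 12.6800] v=[0.0000 0.8000 -1.6000]
Step 2: x=[3.0064 6.4544 12.2592] v=[0.0320 1.4720 -2.1040]
Step 3: x=[3.0305 6.8431 11.7662] v=[0.1203 1.9434 -2.4650]

Answer: 3.0305 6.8431 11.7662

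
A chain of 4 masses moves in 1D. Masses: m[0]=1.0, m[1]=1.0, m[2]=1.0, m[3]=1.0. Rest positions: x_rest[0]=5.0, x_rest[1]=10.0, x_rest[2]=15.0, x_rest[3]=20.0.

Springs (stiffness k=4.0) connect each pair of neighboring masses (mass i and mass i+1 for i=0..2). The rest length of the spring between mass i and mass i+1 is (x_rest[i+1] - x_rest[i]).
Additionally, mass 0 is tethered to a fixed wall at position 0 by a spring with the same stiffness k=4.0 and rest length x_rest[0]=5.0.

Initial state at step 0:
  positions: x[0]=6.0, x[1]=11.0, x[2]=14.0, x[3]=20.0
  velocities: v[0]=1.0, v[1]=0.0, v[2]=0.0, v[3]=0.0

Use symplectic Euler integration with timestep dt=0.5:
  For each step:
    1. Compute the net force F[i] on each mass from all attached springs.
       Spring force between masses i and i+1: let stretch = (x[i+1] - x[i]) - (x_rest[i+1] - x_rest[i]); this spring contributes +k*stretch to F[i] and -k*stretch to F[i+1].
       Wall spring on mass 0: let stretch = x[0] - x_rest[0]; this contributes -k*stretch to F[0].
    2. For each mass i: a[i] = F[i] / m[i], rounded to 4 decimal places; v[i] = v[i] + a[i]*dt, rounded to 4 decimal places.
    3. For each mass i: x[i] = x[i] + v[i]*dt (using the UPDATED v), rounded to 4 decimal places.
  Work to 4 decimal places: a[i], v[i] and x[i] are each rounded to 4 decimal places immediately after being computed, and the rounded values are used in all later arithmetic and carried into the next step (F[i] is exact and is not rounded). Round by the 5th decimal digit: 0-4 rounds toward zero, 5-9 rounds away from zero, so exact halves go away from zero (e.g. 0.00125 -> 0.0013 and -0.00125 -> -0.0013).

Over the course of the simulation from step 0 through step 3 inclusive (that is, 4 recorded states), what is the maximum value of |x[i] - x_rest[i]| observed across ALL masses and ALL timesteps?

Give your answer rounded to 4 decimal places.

Step 0: x=[6.0000 11.0000 14.0000 20.0000] v=[1.0000 0.0000 0.0000 0.0000]
Step 1: x=[5.5000 9.0000 17.0000 19.0000] v=[-1.0000 -4.0000 6.0000 -2.0000]
Step 2: x=[3.0000 11.5000 14.0000 21.0000] v=[-5.0000 5.0000 -6.0000 4.0000]
Step 3: x=[6.0000 8.0000 15.5000 21.0000] v=[6.0000 -7.0000 3.0000 0.0000]
Max displacement = 2.0000

Answer: 2.0000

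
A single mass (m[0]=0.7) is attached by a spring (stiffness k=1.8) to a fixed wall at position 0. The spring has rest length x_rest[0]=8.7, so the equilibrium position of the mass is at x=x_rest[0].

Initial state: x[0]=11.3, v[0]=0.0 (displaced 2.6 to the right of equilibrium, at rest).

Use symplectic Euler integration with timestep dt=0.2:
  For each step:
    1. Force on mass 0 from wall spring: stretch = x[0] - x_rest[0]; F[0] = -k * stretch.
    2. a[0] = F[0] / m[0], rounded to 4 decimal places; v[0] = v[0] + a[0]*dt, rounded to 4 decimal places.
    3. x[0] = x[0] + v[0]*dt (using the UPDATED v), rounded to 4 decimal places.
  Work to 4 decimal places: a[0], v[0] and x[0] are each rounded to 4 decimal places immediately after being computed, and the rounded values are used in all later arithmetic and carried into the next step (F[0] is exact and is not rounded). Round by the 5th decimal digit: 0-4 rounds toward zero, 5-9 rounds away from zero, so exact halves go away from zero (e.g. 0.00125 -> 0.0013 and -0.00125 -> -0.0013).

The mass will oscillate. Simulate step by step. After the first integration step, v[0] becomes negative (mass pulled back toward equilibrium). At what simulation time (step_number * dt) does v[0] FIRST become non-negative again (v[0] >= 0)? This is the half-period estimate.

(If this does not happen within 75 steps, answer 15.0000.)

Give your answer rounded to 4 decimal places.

Answer: 2.0000

Derivation:
Step 0: x=[11.3000] v=[0.0000]
Step 1: x=[11.0326] v=[-1.3371]
Step 2: x=[10.5253] v=[-2.5367]
Step 3: x=[9.8302] v=[-3.4754]
Step 4: x=[9.0189] v=[-4.0566]
Step 5: x=[8.1748] v=[-4.2206]
Step 6: x=[7.3847] v=[-3.9505]
Step 7: x=[6.7299] v=[-3.2741]
Step 8: x=[6.2777] v=[-2.2609]
Step 9: x=[6.0747] v=[-1.0151]
Step 10: x=[6.1417] v=[0.3351]
First v>=0 after going negative at step 10, time=2.0000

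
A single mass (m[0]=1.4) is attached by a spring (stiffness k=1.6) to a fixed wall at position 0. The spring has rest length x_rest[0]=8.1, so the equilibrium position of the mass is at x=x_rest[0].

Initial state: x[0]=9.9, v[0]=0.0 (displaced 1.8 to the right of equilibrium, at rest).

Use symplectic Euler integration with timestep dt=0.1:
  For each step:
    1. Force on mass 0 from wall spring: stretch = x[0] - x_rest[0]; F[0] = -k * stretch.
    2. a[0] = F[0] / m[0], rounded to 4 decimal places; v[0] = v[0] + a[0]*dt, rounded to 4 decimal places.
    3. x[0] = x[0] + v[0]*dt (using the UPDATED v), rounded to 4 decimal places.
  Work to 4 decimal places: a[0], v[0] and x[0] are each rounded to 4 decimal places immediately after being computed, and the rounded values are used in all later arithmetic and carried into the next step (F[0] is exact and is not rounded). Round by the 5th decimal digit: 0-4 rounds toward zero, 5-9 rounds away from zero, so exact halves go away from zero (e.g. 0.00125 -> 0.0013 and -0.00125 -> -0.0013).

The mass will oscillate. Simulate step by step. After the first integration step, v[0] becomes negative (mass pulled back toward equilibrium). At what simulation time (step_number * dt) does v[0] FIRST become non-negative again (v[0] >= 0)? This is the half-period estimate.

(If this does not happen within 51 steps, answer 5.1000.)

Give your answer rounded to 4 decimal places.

Answer: 3.0000

Derivation:
Step 0: x=[9.9000] v=[0.0000]
Step 1: x=[9.8794] v=[-0.2057]
Step 2: x=[9.8385] v=[-0.4091]
Step 3: x=[9.7777] v=[-0.6078]
Step 4: x=[9.6978] v=[-0.7995]
Step 5: x=[9.5996] v=[-0.9821]
Step 6: x=[9.4843] v=[-1.1535]
Step 7: x=[9.3531] v=[-1.3117]
Step 8: x=[9.2076] v=[-1.4549]
Step 9: x=[9.0495] v=[-1.5815]
Step 10: x=[8.8805] v=[-1.6900]
Step 11: x=[8.7026] v=[-1.7792]
Step 12: x=[8.5178] v=[-1.8481]
Step 13: x=[8.3282] v=[-1.8959]
Step 14: x=[8.1360] v=[-1.9220]
Step 15: x=[7.9434] v=[-1.9261]
Step 16: x=[7.7526] v=[-1.9082]
Step 17: x=[7.5658] v=[-1.8685]
Step 18: x=[7.3851] v=[-1.8075]
Step 19: x=[7.2125] v=[-1.7258]
Step 20: x=[7.0501] v=[-1.6244]
Step 21: x=[6.8997] v=[-1.5044]
Step 22: x=[6.7630] v=[-1.3672]
Step 23: x=[6.6416] v=[-1.2144]
Step 24: x=[6.5368] v=[-1.0477]
Step 25: x=[6.4499] v=[-0.8691]
Step 26: x=[6.3819] v=[-0.6805]
Step 27: x=[6.3335] v=[-0.4842]
Step 28: x=[6.3053] v=[-0.2823]
Step 29: x=[6.2976] v=[-0.0772]
Step 30: x=[6.3105] v=[0.1288]
First v>=0 after going negative at step 30, time=3.0000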